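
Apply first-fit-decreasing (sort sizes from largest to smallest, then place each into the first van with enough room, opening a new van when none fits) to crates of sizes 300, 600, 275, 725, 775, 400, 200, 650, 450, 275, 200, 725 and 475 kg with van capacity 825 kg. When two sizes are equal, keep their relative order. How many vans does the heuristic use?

Sorted descending: 775, 725, 725, 650, 600, 475, 450, 400, 300, 275, 275, 200, 200.
  775 → van 1 (new)  [load 775/825]
  725 → van 2 (new)  [load 725/825]
  725 → van 3 (new)  [load 725/825]
  650 → van 4 (new)  [load 650/825]
  600 → van 5 (new)  [load 600/825]
  475 → van 6 (new)  [load 475/825]
  450 → van 7 (new)  [load 450/825]
  400 → van 8 (new)  [load 400/825]
  300 → van 6  [load 775/825]
  275 → van 7  [load 725/825]
  275 → van 8  [load 675/825]
  200 → van 5  [load 800/825]
  200 → van 9 (new)  [load 200/825]
9 vans opened.

9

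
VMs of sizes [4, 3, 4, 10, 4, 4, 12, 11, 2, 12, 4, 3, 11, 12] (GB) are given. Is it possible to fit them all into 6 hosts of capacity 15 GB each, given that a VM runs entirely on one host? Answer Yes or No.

Total = 96 GB; ⌈96/15⌉ = 7.
At least 7 hosts are required, but only 6 are allowed.

No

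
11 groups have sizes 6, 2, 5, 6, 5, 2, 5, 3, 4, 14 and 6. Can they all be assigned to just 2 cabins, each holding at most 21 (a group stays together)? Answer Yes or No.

Total = 58; ⌈58/21⌉ = 3.
At least 3 cabins are required, but only 2 are allowed.

No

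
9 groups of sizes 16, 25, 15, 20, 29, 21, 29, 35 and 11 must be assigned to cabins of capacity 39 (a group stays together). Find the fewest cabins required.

6

Total = 35 + 29 + 29 + 25 + 21 + 20 + 16 + 15 + 11 = 201.
Lower bound: ⌈201/39⌉ = 6 cabins.
A packing using 6 cabins:
  cabin 1: 35 = 35
  cabin 2: 29 = 29
  cabin 3: 29 = 29
  cabin 4: 25 + 11 = 36
  cabin 5: 21 + 16 = 37
  cabin 6: 20 + 15 = 35
This matches the lower bound, so 6 is optimal.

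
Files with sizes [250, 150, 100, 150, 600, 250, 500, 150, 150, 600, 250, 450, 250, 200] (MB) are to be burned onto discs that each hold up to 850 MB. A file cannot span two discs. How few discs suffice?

5

Total = 600 + 600 + 500 + 450 + 250 + 250 + 250 + 250 + 200 + 150 + 150 + 150 + 150 + 100 = 4050 MB.
Lower bound: ⌈4050/850⌉ = 5 discs.
A packing using 5 discs:
  disc 1: 600 + 250 = 850
  disc 2: 600 + 250 = 850
  disc 3: 500 + 250 + 100 = 850
  disc 4: 450 + 250 + 150 = 850
  disc 5: 200 + 150 + 150 + 150 = 650
This matches the lower bound, so 5 is optimal.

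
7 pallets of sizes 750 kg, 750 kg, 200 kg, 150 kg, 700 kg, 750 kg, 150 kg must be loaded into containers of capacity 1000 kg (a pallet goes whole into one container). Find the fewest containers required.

Total = 750 + 750 + 750 + 700 + 200 + 150 + 150 = 3450 kg.
Lower bound: ⌈3450/1000⌉ = 4 containers.
A packing using 4 containers:
  container 1: 750 + 200 = 950
  container 2: 750 + 150 = 900
  container 3: 750 + 150 = 900
  container 4: 700 = 700
This matches the lower bound, so 4 is optimal.

4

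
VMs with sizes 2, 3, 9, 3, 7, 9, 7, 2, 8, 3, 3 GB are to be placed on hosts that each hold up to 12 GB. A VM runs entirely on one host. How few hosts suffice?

Total = 9 + 9 + 8 + 7 + 7 + 3 + 3 + 3 + 3 + 2 + 2 = 56 GB.
Lower bound: ⌈56/12⌉ = 5 hosts.
A packing using 5 hosts:
  host 1: 9 + 3 = 12
  host 2: 9 + 3 = 12
  host 3: 8 + 3 = 11
  host 4: 7 + 3 + 2 = 12
  host 5: 7 + 2 = 9
This matches the lower bound, so 5 is optimal.

5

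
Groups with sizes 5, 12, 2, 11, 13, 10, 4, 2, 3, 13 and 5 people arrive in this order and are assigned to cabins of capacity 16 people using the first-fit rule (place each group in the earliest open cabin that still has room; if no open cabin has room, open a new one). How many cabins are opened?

6

  5 → cabin 1 (new)  [load 5/16]
  12 → cabin 2 (new)  [load 12/16]
  2 → cabin 1  [load 7/16]
  11 → cabin 3 (new)  [load 11/16]
  13 → cabin 4 (new)  [load 13/16]
  10 → cabin 5 (new)  [load 10/16]
  4 → cabin 1  [load 11/16]
  2 → cabin 1  [load 13/16]
  3 → cabin 1  [load 16/16]
  13 → cabin 6 (new)  [load 13/16]
  5 → cabin 3  [load 16/16]
6 cabins opened.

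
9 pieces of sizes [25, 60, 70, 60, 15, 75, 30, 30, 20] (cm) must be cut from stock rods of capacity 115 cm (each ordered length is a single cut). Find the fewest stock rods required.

Total = 75 + 70 + 60 + 60 + 30 + 30 + 25 + 20 + 15 = 385 cm.
Lower bound: ⌈385/115⌉ = 4 stock rods.
A packing using 4 stock rods:
  stock rod 1: 75 + 30 = 105
  stock rod 2: 70 + 30 + 15 = 115
  stock rod 3: 60 + 25 + 20 = 105
  stock rod 4: 60 = 60
This matches the lower bound, so 4 is optimal.

4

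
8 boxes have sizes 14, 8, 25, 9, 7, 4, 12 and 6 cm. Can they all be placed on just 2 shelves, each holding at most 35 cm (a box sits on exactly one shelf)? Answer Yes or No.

No

Total = 85 cm; ⌈85/35⌉ = 3.
At least 3 shelves are required, but only 2 are allowed.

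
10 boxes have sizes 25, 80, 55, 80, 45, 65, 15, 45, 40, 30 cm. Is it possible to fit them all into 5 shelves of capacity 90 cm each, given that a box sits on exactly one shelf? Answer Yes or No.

Total = 480 cm; ⌈480/90⌉ = 6.
At least 6 shelves are required, but only 5 are allowed.

No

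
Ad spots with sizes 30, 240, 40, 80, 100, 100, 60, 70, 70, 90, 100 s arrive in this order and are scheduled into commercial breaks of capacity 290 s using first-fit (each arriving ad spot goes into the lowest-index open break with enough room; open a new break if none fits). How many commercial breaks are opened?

  30 → break 1 (new)  [load 30/290]
  240 → break 1  [load 270/290]
  40 → break 2 (new)  [load 40/290]
  80 → break 2  [load 120/290]
  100 → break 2  [load 220/290]
  100 → break 3 (new)  [load 100/290]
  60 → break 2  [load 280/290]
  70 → break 3  [load 170/290]
  70 → break 3  [load 240/290]
  90 → break 4 (new)  [load 90/290]
  100 → break 4  [load 190/290]
4 commercial breaks opened.

4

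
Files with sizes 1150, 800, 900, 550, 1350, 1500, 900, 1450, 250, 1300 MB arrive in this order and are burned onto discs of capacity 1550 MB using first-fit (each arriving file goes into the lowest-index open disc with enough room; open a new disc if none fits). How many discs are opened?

8

  1150 → disc 1 (new)  [load 1150/1550]
  800 → disc 2 (new)  [load 800/1550]
  900 → disc 3 (new)  [load 900/1550]
  550 → disc 2  [load 1350/1550]
  1350 → disc 4 (new)  [load 1350/1550]
  1500 → disc 5 (new)  [load 1500/1550]
  900 → disc 6 (new)  [load 900/1550]
  1450 → disc 7 (new)  [load 1450/1550]
  250 → disc 1  [load 1400/1550]
  1300 → disc 8 (new)  [load 1300/1550]
8 discs opened.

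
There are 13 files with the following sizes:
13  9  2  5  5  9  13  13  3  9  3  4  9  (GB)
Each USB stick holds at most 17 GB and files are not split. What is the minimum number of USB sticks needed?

Total = 13 + 13 + 13 + 9 + 9 + 9 + 9 + 5 + 5 + 4 + 3 + 3 + 2 = 97 GB.
Lower bound: ⌈97/17⌉ = 6 USB sticks.
Also, 7 files each exceed 17/2 GB, and no two of those can share a USB stick, so at least 7 USB sticks are needed.
A packing using 7 USB sticks:
  USB stick 1: 13 + 4 = 17
  USB stick 2: 13 + 3 = 16
  USB stick 3: 13 + 3 = 16
  USB stick 4: 9 + 5 + 2 = 16
  USB stick 5: 9 + 5 = 14
  USB stick 6: 9 = 9
  USB stick 7: 9 = 9
This matches the lower bound, so 7 is optimal.

7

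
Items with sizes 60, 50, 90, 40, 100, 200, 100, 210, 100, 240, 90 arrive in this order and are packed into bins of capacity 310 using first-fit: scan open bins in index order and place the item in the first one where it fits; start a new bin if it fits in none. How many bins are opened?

  60 → bin 1 (new)  [load 60/310]
  50 → bin 1  [load 110/310]
  90 → bin 1  [load 200/310]
  40 → bin 1  [load 240/310]
  100 → bin 2 (new)  [load 100/310]
  200 → bin 2  [load 300/310]
  100 → bin 3 (new)  [load 100/310]
  210 → bin 3  [load 310/310]
  100 → bin 4 (new)  [load 100/310]
  240 → bin 5 (new)  [load 240/310]
  90 → bin 4  [load 190/310]
5 bins opened.

5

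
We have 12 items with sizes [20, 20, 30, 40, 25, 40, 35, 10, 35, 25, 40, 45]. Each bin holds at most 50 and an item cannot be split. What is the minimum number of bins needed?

9

Total = 45 + 40 + 40 + 40 + 35 + 35 + 30 + 25 + 25 + 20 + 20 + 10 = 365.
Lower bound: ⌈365/50⌉ = 8 bins.
A packing using 9 bins:
  bin 1: 45 = 45
  bin 2: 40 + 10 = 50
  bin 3: 40 = 40
  bin 4: 40 = 40
  bin 5: 35 = 35
  bin 6: 35 = 35
  bin 7: 30 + 20 = 50
  bin 8: 25 + 25 = 50
  bin 9: 20 = 20
No arrangement into 8 bins stays within capacity, so 9 is optimal.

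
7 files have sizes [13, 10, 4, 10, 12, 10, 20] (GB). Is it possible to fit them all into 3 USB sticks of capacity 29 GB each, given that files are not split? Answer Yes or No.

Total = 79 GB; ⌈79/29⌉ = 3.
The bound of 3 does not rule out 3, but exhaustive search shows no assignment into 3 USB sticks of capacity 29 GB exists — the minimum is 4.

No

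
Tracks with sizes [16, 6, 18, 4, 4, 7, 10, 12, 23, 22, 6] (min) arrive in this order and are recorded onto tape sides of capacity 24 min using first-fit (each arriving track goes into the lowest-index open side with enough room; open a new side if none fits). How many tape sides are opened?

6

  16 → side 1 (new)  [load 16/24]
  6 → side 1  [load 22/24]
  18 → side 2 (new)  [load 18/24]
  4 → side 2  [load 22/24]
  4 → side 3 (new)  [load 4/24]
  7 → side 3  [load 11/24]
  10 → side 3  [load 21/24]
  12 → side 4 (new)  [load 12/24]
  23 → side 5 (new)  [load 23/24]
  22 → side 6 (new)  [load 22/24]
  6 → side 4  [load 18/24]
6 tape sides opened.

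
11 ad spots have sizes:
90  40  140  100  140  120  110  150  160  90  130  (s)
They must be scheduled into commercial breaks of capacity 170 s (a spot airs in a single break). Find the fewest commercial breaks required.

Total = 160 + 150 + 140 + 140 + 130 + 120 + 110 + 100 + 90 + 90 + 40 = 1270 s.
Lower bound: ⌈1270/170⌉ = 8 commercial breaks.
Also, 10 ad spots each exceed 85 s, and no two of those can share a break, so at least 10 commercial breaks are needed.
A packing using 10 commercial breaks:
  break 1: 160 = 160
  break 2: 150 = 150
  break 3: 140 = 140
  break 4: 140 = 140
  break 5: 130 + 40 = 170
  break 6: 120 = 120
  break 7: 110 = 110
  break 8: 100 = 100
  break 9: 90 = 90
  break 10: 90 = 90
This matches the lower bound, so 10 is optimal.

10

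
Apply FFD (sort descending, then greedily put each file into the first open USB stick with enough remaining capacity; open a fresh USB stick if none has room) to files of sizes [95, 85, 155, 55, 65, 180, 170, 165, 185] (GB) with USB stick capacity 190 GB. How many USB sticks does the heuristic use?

7

Sorted descending: 185, 180, 170, 165, 155, 95, 85, 65, 55.
  185 → USB stick 1 (new)  [load 185/190]
  180 → USB stick 2 (new)  [load 180/190]
  170 → USB stick 3 (new)  [load 170/190]
  165 → USB stick 4 (new)  [load 165/190]
  155 → USB stick 5 (new)  [load 155/190]
  95 → USB stick 6 (new)  [load 95/190]
  85 → USB stick 6  [load 180/190]
  65 → USB stick 7 (new)  [load 65/190]
  55 → USB stick 7  [load 120/190]
7 USB sticks opened.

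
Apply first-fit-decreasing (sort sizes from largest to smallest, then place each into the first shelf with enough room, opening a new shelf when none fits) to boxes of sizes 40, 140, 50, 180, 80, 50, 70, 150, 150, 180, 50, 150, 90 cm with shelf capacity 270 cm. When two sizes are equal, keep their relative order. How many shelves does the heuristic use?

Sorted descending: 180, 180, 150, 150, 150, 140, 90, 80, 70, 50, 50, 50, 40.
  180 → shelf 1 (new)  [load 180/270]
  180 → shelf 2 (new)  [load 180/270]
  150 → shelf 3 (new)  [load 150/270]
  150 → shelf 4 (new)  [load 150/270]
  150 → shelf 5 (new)  [load 150/270]
  140 → shelf 6 (new)  [load 140/270]
  90 → shelf 1  [load 270/270]
  80 → shelf 2  [load 260/270]
  70 → shelf 3  [load 220/270]
  50 → shelf 3  [load 270/270]
  50 → shelf 4  [load 200/270]
  50 → shelf 4  [load 250/270]
  40 → shelf 5  [load 190/270]
6 shelves opened.

6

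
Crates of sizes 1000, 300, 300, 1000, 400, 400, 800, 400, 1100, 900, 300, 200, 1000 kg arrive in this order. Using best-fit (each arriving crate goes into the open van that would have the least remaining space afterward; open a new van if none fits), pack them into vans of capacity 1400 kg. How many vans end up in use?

7

  1000 → van 1 (new)  [load 1000/1400]
  300 → van 1  [load 1300/1400]
  300 → van 2 (new)  [load 300/1400]
  1000 → van 2  [load 1300/1400]
  400 → van 3 (new)  [load 400/1400]
  400 → van 3  [load 800/1400]
  800 → van 4 (new)  [load 800/1400]
  400 → van 3  [load 1200/1400]
  1100 → van 5 (new)  [load 1100/1400]
  900 → van 6 (new)  [load 900/1400]
  300 → van 5  [load 1400/1400]
  200 → van 3  [load 1400/1400]
  1000 → van 7 (new)  [load 1000/1400]
7 vans opened.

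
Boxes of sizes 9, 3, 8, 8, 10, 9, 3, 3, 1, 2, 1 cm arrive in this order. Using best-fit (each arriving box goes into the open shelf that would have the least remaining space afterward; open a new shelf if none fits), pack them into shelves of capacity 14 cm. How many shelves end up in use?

  9 → shelf 1 (new)  [load 9/14]
  3 → shelf 1  [load 12/14]
  8 → shelf 2 (new)  [load 8/14]
  8 → shelf 3 (new)  [load 8/14]
  10 → shelf 4 (new)  [load 10/14]
  9 → shelf 5 (new)  [load 9/14]
  3 → shelf 4  [load 13/14]
  3 → shelf 5  [load 12/14]
  1 → shelf 4  [load 14/14]
  2 → shelf 1  [load 14/14]
  1 → shelf 5  [load 13/14]
5 shelves opened.

5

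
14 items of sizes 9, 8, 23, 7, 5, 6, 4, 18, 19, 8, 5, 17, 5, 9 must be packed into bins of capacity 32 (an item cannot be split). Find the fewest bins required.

5

Total = 23 + 19 + 18 + 17 + 9 + 9 + 8 + 8 + 7 + 6 + 5 + 5 + 5 + 4 = 143.
Lower bound: ⌈143/32⌉ = 5 bins.
A packing using 5 bins:
  bin 1: 23 + 9 = 32
  bin 2: 19 + 9 + 4 = 32
  bin 3: 18 + 8 + 6 = 32
  bin 4: 17 + 8 + 7 = 32
  bin 5: 5 + 5 + 5 = 15
This matches the lower bound, so 5 is optimal.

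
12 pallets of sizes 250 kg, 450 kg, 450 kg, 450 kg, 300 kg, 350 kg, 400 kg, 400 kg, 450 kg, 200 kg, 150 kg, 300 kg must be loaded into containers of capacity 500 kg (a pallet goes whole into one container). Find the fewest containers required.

Total = 450 + 450 + 450 + 450 + 400 + 400 + 350 + 300 + 300 + 250 + 200 + 150 = 4150 kg.
Lower bound: ⌈4150/500⌉ = 9 containers.
A packing using 10 containers:
  container 1: 450 = 450
  container 2: 450 = 450
  container 3: 450 = 450
  container 4: 450 = 450
  container 5: 400 = 400
  container 6: 400 = 400
  container 7: 350 + 150 = 500
  container 8: 300 + 200 = 500
  container 9: 300 = 300
  container 10: 250 = 250
No arrangement into 9 containers stays within capacity, so 10 is optimal.

10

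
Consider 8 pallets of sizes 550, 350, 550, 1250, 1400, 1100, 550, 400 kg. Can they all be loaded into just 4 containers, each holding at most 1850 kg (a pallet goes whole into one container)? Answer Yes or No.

Yes

A valid assignment using 4 containers:
  container 1: 1400 + 400 = 1800
  container 2: 1250 + 550 = 1800
  container 3: 1100 + 550 = 1650
  container 4: 550 + 350 = 900
Every load is within 1850 kg, so 4 containers suffice.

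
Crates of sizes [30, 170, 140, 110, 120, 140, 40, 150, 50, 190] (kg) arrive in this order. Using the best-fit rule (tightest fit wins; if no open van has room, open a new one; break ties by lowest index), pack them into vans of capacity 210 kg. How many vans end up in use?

  30 → van 1 (new)  [load 30/210]
  170 → van 1  [load 200/210]
  140 → van 2 (new)  [load 140/210]
  110 → van 3 (new)  [load 110/210]
  120 → van 4 (new)  [load 120/210]
  140 → van 5 (new)  [load 140/210]
  40 → van 2  [load 180/210]
  150 → van 6 (new)  [load 150/210]
  50 → van 6  [load 200/210]
  190 → van 7 (new)  [load 190/210]
7 vans opened.

7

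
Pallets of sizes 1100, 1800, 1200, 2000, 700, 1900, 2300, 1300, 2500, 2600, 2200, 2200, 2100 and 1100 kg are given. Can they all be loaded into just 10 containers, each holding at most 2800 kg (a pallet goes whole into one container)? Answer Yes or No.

No

Total = 25000 kg; ⌈25000/2800⌉ = 9.
The bound of 9 does not rule out 10, but exhaustive search shows no assignment into 10 containers of capacity 2800 kg exists — the minimum is 11.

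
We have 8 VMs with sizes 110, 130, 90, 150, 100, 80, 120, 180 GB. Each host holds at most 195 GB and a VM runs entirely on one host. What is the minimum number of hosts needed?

6

Total = 180 + 150 + 130 + 120 + 110 + 100 + 90 + 80 = 960 GB.
Lower bound: ⌈960/195⌉ = 5 hosts.
Also, 6 VMs each exceed 195/2 GB, and no two of those can share a host, so at least 6 hosts are needed.
A packing using 6 hosts:
  host 1: 180 = 180
  host 2: 150 = 150
  host 3: 130 = 130
  host 4: 120 = 120
  host 5: 110 + 80 = 190
  host 6: 100 + 90 = 190
This matches the lower bound, so 6 is optimal.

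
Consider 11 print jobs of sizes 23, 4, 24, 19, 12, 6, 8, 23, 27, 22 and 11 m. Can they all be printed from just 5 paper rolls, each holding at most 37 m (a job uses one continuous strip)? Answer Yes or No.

No

Total = 179 m; ⌈179/37⌉ = 5.
6 print jobs each exceed half the capacity and cannot share a roll, forcing at least 6 paper rolls.
At least 6 paper rolls are required, but only 5 are allowed.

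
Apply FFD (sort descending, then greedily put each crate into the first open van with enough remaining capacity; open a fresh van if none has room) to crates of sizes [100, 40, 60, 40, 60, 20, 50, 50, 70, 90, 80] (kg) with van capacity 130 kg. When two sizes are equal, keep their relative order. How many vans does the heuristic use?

Sorted descending: 100, 90, 80, 70, 60, 60, 50, 50, 40, 40, 20.
  100 → van 1 (new)  [load 100/130]
  90 → van 2 (new)  [load 90/130]
  80 → van 3 (new)  [load 80/130]
  70 → van 4 (new)  [load 70/130]
  60 → van 4  [load 130/130]
  60 → van 5 (new)  [load 60/130]
  50 → van 3  [load 130/130]
  50 → van 5  [load 110/130]
  40 → van 2  [load 130/130]
  40 → van 6 (new)  [load 40/130]
  20 → van 1  [load 120/130]
6 vans opened.

6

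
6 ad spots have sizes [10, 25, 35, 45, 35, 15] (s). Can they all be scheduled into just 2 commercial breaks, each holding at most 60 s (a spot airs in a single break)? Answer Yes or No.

Total = 165 s; ⌈165/60⌉ = 3.
At least 3 commercial breaks are required, but only 2 are allowed.

No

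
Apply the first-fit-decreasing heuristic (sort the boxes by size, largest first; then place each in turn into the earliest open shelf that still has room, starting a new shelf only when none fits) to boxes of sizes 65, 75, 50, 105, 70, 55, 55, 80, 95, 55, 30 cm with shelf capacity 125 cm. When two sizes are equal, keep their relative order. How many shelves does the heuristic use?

Sorted descending: 105, 95, 80, 75, 70, 65, 55, 55, 55, 50, 30.
  105 → shelf 1 (new)  [load 105/125]
  95 → shelf 2 (new)  [load 95/125]
  80 → shelf 3 (new)  [load 80/125]
  75 → shelf 4 (new)  [load 75/125]
  70 → shelf 5 (new)  [load 70/125]
  65 → shelf 6 (new)  [load 65/125]
  55 → shelf 5  [load 125/125]
  55 → shelf 6  [load 120/125]
  55 → shelf 7 (new)  [load 55/125]
  50 → shelf 4  [load 125/125]
  30 → shelf 2  [load 125/125]
7 shelves opened.

7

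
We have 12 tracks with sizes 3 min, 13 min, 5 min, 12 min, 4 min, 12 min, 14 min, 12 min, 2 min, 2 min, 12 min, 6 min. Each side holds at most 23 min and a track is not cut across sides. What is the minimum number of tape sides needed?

Total = 14 + 13 + 12 + 12 + 12 + 12 + 6 + 5 + 4 + 3 + 2 + 2 = 97 min.
Lower bound: ⌈97/23⌉ = 5 tape sides.
Also, 6 tracks each exceed 23/2 min, and no two of those can share a side, so at least 6 tape sides are needed.
A packing using 6 tape sides:
  side 1: 14 + 6 + 3 = 23
  side 2: 13 + 5 + 4 = 22
  side 3: 12 + 2 + 2 = 16
  side 4: 12 = 12
  side 5: 12 = 12
  side 6: 12 = 12
This matches the lower bound, so 6 is optimal.

6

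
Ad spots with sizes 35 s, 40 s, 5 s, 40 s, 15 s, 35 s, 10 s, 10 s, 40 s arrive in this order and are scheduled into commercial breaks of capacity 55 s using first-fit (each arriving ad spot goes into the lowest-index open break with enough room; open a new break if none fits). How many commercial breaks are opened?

5

  35 → break 1 (new)  [load 35/55]
  40 → break 2 (new)  [load 40/55]
  5 → break 1  [load 40/55]
  40 → break 3 (new)  [load 40/55]
  15 → break 1  [load 55/55]
  35 → break 4 (new)  [load 35/55]
  10 → break 2  [load 50/55]
  10 → break 3  [load 50/55]
  40 → break 5 (new)  [load 40/55]
5 commercial breaks opened.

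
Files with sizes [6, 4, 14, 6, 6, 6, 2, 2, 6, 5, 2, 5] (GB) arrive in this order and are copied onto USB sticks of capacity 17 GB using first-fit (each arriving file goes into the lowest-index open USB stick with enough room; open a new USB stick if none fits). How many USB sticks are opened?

4

  6 → USB stick 1 (new)  [load 6/17]
  4 → USB stick 1  [load 10/17]
  14 → USB stick 2 (new)  [load 14/17]
  6 → USB stick 1  [load 16/17]
  6 → USB stick 3 (new)  [load 6/17]
  6 → USB stick 3  [load 12/17]
  2 → USB stick 2  [load 16/17]
  2 → USB stick 3  [load 14/17]
  6 → USB stick 4 (new)  [load 6/17]
  5 → USB stick 4  [load 11/17]
  2 → USB stick 3  [load 16/17]
  5 → USB stick 4  [load 16/17]
4 USB sticks opened.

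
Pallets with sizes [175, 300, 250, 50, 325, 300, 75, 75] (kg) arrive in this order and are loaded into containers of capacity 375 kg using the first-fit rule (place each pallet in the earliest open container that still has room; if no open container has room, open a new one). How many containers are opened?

5

  175 → container 1 (new)  [load 175/375]
  300 → container 2 (new)  [load 300/375]
  250 → container 3 (new)  [load 250/375]
  50 → container 1  [load 225/375]
  325 → container 4 (new)  [load 325/375]
  300 → container 5 (new)  [load 300/375]
  75 → container 1  [load 300/375]
  75 → container 1  [load 375/375]
5 containers opened.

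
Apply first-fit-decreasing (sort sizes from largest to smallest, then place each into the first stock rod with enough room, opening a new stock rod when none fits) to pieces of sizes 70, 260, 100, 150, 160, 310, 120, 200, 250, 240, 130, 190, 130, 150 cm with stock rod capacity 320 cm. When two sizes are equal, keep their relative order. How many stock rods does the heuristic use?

Sorted descending: 310, 260, 250, 240, 200, 190, 160, 150, 150, 130, 130, 120, 100, 70.
  310 → stock rod 1 (new)  [load 310/320]
  260 → stock rod 2 (new)  [load 260/320]
  250 → stock rod 3 (new)  [load 250/320]
  240 → stock rod 4 (new)  [load 240/320]
  200 → stock rod 5 (new)  [load 200/320]
  190 → stock rod 6 (new)  [load 190/320]
  160 → stock rod 7 (new)  [load 160/320]
  150 → stock rod 7  [load 310/320]
  150 → stock rod 8 (new)  [load 150/320]
  130 → stock rod 6  [load 320/320]
  130 → stock rod 8  [load 280/320]
  120 → stock rod 5  [load 320/320]
  100 → stock rod 9 (new)  [load 100/320]
  70 → stock rod 3  [load 320/320]
9 stock rods opened.

9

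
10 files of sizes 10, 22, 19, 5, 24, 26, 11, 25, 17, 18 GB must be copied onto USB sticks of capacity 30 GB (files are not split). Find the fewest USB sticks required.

Total = 26 + 25 + 24 + 22 + 19 + 18 + 17 + 11 + 10 + 5 = 177 GB.
Lower bound: ⌈177/30⌉ = 6 USB sticks.
Also, 7 files each exceed 15 GB, and no two of those can share a USB stick, so at least 7 USB sticks are needed.
A packing using 7 USB sticks:
  USB stick 1: 26 = 26
  USB stick 2: 25 + 5 = 30
  USB stick 3: 24 = 24
  USB stick 4: 22 = 22
  USB stick 5: 19 + 11 = 30
  USB stick 6: 18 + 10 = 28
  USB stick 7: 17 = 17
This matches the lower bound, so 7 is optimal.

7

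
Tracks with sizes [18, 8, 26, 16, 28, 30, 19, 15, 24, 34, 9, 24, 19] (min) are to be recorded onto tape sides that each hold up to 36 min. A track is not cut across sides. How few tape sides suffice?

9

Total = 34 + 30 + 28 + 26 + 24 + 24 + 19 + 19 + 18 + 16 + 15 + 9 + 8 = 270 min.
Lower bound: ⌈270/36⌉ = 8 tape sides.
A packing using 9 tape sides:
  side 1: 34 = 34
  side 2: 30 = 30
  side 3: 28 + 8 = 36
  side 4: 26 + 9 = 35
  side 5: 24 = 24
  side 6: 24 = 24
  side 7: 19 + 16 = 35
  side 8: 19 + 15 = 34
  side 9: 18 = 18
No arrangement into 8 tape sides stays within capacity, so 9 is optimal.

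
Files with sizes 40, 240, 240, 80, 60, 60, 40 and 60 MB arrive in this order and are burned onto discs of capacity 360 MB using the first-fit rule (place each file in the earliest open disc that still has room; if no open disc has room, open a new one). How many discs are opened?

3

  40 → disc 1 (new)  [load 40/360]
  240 → disc 1  [load 280/360]
  240 → disc 2 (new)  [load 240/360]
  80 → disc 1  [load 360/360]
  60 → disc 2  [load 300/360]
  60 → disc 2  [load 360/360]
  40 → disc 3 (new)  [load 40/360]
  60 → disc 3  [load 100/360]
3 discs opened.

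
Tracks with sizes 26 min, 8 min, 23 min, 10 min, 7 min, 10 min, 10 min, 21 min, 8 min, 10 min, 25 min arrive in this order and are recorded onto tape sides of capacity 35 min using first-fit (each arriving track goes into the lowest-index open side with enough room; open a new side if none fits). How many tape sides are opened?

  26 → side 1 (new)  [load 26/35]
  8 → side 1  [load 34/35]
  23 → side 2 (new)  [load 23/35]
  10 → side 2  [load 33/35]
  7 → side 3 (new)  [load 7/35]
  10 → side 3  [load 17/35]
  10 → side 3  [load 27/35]
  21 → side 4 (new)  [load 21/35]
  8 → side 3  [load 35/35]
  10 → side 4  [load 31/35]
  25 → side 5 (new)  [load 25/35]
5 tape sides opened.

5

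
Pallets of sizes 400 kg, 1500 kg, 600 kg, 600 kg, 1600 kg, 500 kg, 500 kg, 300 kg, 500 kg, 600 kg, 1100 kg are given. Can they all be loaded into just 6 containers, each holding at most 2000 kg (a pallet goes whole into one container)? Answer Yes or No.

Yes

A valid assignment using 5 containers:
  container 1: 1600 + 400 = 2000
  container 2: 1500 + 500 = 2000
  container 3: 1100 + 600 + 300 = 2000
  container 4: 600 + 600 + 500 = 1700
  container 5: 500 = 500
That uses only 5 ≤ 6, so 6 containers are enough.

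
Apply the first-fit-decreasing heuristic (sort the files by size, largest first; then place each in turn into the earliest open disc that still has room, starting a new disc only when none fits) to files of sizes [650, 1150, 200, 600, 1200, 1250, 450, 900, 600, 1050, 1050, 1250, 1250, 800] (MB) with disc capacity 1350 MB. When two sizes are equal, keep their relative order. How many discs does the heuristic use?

Sorted descending: 1250, 1250, 1250, 1200, 1150, 1050, 1050, 900, 800, 650, 600, 600, 450, 200.
  1250 → disc 1 (new)  [load 1250/1350]
  1250 → disc 2 (new)  [load 1250/1350]
  1250 → disc 3 (new)  [load 1250/1350]
  1200 → disc 4 (new)  [load 1200/1350]
  1150 → disc 5 (new)  [load 1150/1350]
  1050 → disc 6 (new)  [load 1050/1350]
  1050 → disc 7 (new)  [load 1050/1350]
  900 → disc 8 (new)  [load 900/1350]
  800 → disc 9 (new)  [load 800/1350]
  650 → disc 10 (new)  [load 650/1350]
  600 → disc 10  [load 1250/1350]
  600 → disc 11 (new)  [load 600/1350]
  450 → disc 8  [load 1350/1350]
  200 → disc 5  [load 1350/1350]
11 discs opened.

11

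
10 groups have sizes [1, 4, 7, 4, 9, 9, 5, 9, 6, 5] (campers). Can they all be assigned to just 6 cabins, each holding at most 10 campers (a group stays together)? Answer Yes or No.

Total = 59 campers; ⌈59/10⌉ = 6.
The bound of 6 does not rule out 6, but exhaustive search shows no assignment into 6 cabins of capacity 10 campers exists — the minimum is 7.

No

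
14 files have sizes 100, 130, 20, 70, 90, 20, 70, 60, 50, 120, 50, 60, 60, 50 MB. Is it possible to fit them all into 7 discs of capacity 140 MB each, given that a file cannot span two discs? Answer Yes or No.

No

Total = 950 MB; ⌈950/140⌉ = 7.
The bound of 7 does not rule out 7, but exhaustive search shows no assignment into 7 discs of capacity 140 MB exists — the minimum is 8.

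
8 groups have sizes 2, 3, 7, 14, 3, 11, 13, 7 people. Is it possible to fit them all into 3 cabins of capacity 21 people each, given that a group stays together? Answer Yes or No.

Yes

A valid assignment using 3 cabins:
  cabin 1: 14 + 7 = 21
  cabin 2: 13 + 7 = 20
  cabin 3: 11 + 3 + 3 + 2 = 19
Every load is within 21 people, so 3 cabins suffice.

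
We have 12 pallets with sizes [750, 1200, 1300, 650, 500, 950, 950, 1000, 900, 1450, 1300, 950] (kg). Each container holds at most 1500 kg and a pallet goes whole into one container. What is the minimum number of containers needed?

Total = 1450 + 1300 + 1300 + 1200 + 1000 + 950 + 950 + 950 + 900 + 750 + 650 + 500 = 11900 kg.
Lower bound: ⌈11900/1500⌉ = 8 containers.
Also, 9 pallets each exceed 750 kg, and no two of those can share a container, so at least 9 containers are needed.
A packing using 10 containers:
  container 1: 1450 = 1450
  container 2: 1300 = 1300
  container 3: 1300 = 1300
  container 4: 1200 = 1200
  container 5: 1000 + 500 = 1500
  container 6: 950 = 950
  container 7: 950 = 950
  container 8: 950 = 950
  container 9: 900 = 900
  container 10: 750 + 650 = 1400
No arrangement into 9 containers stays within capacity, so 10 is optimal.

10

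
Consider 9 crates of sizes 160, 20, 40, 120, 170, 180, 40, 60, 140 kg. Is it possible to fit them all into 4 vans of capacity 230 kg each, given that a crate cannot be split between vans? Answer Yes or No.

Total = 930 kg; ⌈930/230⌉ = 5.
At least 5 vans are required, but only 4 are allowed.

No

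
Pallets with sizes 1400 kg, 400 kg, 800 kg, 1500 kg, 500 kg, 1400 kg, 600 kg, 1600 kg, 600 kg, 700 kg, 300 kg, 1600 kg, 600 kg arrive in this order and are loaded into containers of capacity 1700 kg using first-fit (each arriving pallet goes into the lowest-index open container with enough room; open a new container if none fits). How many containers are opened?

  1400 → container 1 (new)  [load 1400/1700]
  400 → container 2 (new)  [load 400/1700]
  800 → container 2  [load 1200/1700]
  1500 → container 3 (new)  [load 1500/1700]
  500 → container 2  [load 1700/1700]
  1400 → container 4 (new)  [load 1400/1700]
  600 → container 5 (new)  [load 600/1700]
  1600 → container 6 (new)  [load 1600/1700]
  600 → container 5  [load 1200/1700]
  700 → container 7 (new)  [load 700/1700]
  300 → container 1  [load 1700/1700]
  1600 → container 8 (new)  [load 1600/1700]
  600 → container 7  [load 1300/1700]
8 containers opened.

8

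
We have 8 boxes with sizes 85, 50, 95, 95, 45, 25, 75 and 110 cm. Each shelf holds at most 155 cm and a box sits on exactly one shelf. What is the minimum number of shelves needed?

5

Total = 110 + 95 + 95 + 85 + 75 + 50 + 45 + 25 = 580 cm.
Lower bound: ⌈580/155⌉ = 4 shelves.
A packing using 5 shelves:
  shelf 1: 110 + 45 = 155
  shelf 2: 95 + 50 = 145
  shelf 3: 95 + 25 = 120
  shelf 4: 85 = 85
  shelf 5: 75 = 75
No arrangement into 4 shelves stays within capacity, so 5 is optimal.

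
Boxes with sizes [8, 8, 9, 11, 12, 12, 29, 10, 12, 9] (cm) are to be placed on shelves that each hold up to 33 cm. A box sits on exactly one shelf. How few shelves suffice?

Total = 29 + 12 + 12 + 12 + 11 + 10 + 9 + 9 + 8 + 8 = 120 cm.
Lower bound: ⌈120/33⌉ = 4 shelves.
A packing using 4 shelves:
  shelf 1: 29 = 29
  shelf 2: 12 + 12 + 9 = 33
  shelf 3: 12 + 11 + 10 = 33
  shelf 4: 9 + 8 + 8 = 25
This matches the lower bound, so 4 is optimal.

4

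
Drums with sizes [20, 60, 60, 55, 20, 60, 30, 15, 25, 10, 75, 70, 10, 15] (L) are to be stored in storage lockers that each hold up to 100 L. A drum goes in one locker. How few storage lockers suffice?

6

Total = 75 + 70 + 60 + 60 + 60 + 55 + 30 + 25 + 20 + 20 + 15 + 15 + 10 + 10 = 525 L.
Lower bound: ⌈525/100⌉ = 6 storage lockers.
A packing using 6 storage lockers:
  locker 1: 75 + 25 = 100
  locker 2: 70 + 30 = 100
  locker 3: 60 + 20 + 20 = 100
  locker 4: 60 + 15 + 15 + 10 = 100
  locker 5: 60 + 10 = 70
  locker 6: 55 = 55
This matches the lower bound, so 6 is optimal.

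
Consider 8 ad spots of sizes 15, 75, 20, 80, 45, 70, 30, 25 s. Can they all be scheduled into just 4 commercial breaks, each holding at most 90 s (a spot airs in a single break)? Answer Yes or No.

No

Total = 360 s; ⌈360/90⌉ = 4.
The bound of 4 does not rule out 4, but exhaustive search shows no assignment into 4 commercial breaks of capacity 90 s exists — the minimum is 5.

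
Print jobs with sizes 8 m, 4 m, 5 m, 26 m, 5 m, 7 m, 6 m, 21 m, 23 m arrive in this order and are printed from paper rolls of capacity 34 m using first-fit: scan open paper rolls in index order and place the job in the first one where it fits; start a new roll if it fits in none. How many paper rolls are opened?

4

  8 → roll 1 (new)  [load 8/34]
  4 → roll 1  [load 12/34]
  5 → roll 1  [load 17/34]
  26 → roll 2 (new)  [load 26/34]
  5 → roll 1  [load 22/34]
  7 → roll 1  [load 29/34]
  6 → roll 2  [load 32/34]
  21 → roll 3 (new)  [load 21/34]
  23 → roll 4 (new)  [load 23/34]
4 paper rolls opened.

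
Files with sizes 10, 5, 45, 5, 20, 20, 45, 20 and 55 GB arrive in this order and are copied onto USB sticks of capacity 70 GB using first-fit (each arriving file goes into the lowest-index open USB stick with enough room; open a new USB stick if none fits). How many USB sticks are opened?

4

  10 → USB stick 1 (new)  [load 10/70]
  5 → USB stick 1  [load 15/70]
  45 → USB stick 1  [load 60/70]
  5 → USB stick 1  [load 65/70]
  20 → USB stick 2 (new)  [load 20/70]
  20 → USB stick 2  [load 40/70]
  45 → USB stick 3 (new)  [load 45/70]
  20 → USB stick 2  [load 60/70]
  55 → USB stick 4 (new)  [load 55/70]
4 USB sticks opened.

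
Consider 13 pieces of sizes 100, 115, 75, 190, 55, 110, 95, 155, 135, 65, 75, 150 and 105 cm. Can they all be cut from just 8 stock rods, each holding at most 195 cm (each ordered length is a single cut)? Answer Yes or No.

Yes

A valid assignment using 8 stock rods:
  stock rod 1: 190 = 190
  stock rod 2: 155 = 155
  stock rod 3: 150 = 150
  stock rod 4: 135 + 55 = 190
  stock rod 5: 115 + 75 = 190
  stock rod 6: 110 + 75 = 185
  stock rod 7: 105 + 65 = 170
  stock rod 8: 100 + 95 = 195
Every load is within 195 cm, so 8 stock rods suffice.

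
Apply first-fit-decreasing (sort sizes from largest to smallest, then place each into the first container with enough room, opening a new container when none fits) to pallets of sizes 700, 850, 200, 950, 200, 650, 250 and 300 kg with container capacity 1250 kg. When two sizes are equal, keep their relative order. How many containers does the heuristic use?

4

Sorted descending: 950, 850, 700, 650, 300, 250, 200, 200.
  950 → container 1 (new)  [load 950/1250]
  850 → container 2 (new)  [load 850/1250]
  700 → container 3 (new)  [load 700/1250]
  650 → container 4 (new)  [load 650/1250]
  300 → container 1  [load 1250/1250]
  250 → container 2  [load 1100/1250]
  200 → container 3  [load 900/1250]
  200 → container 3  [load 1100/1250]
4 containers opened.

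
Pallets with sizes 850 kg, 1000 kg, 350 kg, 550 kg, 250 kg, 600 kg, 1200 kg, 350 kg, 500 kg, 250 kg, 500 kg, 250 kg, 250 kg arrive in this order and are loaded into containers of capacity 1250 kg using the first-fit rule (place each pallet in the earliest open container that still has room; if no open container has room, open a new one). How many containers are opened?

  850 → container 1 (new)  [load 850/1250]
  1000 → container 2 (new)  [load 1000/1250]
  350 → container 1  [load 1200/1250]
  550 → container 3 (new)  [load 550/1250]
  250 → container 2  [load 1250/1250]
  600 → container 3  [load 1150/1250]
  1200 → container 4 (new)  [load 1200/1250]
  350 → container 5 (new)  [load 350/1250]
  500 → container 5  [load 850/1250]
  250 → container 5  [load 1100/1250]
  500 → container 6 (new)  [load 500/1250]
  250 → container 6  [load 750/1250]
  250 → container 6  [load 1000/1250]
6 containers opened.

6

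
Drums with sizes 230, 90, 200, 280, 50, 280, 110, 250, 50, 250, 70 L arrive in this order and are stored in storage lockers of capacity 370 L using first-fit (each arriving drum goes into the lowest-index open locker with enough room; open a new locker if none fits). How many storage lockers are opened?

6

  230 → locker 1 (new)  [load 230/370]
  90 → locker 1  [load 320/370]
  200 → locker 2 (new)  [load 200/370]
  280 → locker 3 (new)  [load 280/370]
  50 → locker 1  [load 370/370]
  280 → locker 4 (new)  [load 280/370]
  110 → locker 2  [load 310/370]
  250 → locker 5 (new)  [load 250/370]
  50 → locker 2  [load 360/370]
  250 → locker 6 (new)  [load 250/370]
  70 → locker 3  [load 350/370]
6 storage lockers opened.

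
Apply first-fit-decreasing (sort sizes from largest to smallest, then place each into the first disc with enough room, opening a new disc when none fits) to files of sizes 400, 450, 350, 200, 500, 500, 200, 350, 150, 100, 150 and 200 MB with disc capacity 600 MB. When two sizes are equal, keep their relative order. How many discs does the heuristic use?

Sorted descending: 500, 500, 450, 400, 350, 350, 200, 200, 200, 150, 150, 100.
  500 → disc 1 (new)  [load 500/600]
  500 → disc 2 (new)  [load 500/600]
  450 → disc 3 (new)  [load 450/600]
  400 → disc 4 (new)  [load 400/600]
  350 → disc 5 (new)  [load 350/600]
  350 → disc 6 (new)  [load 350/600]
  200 → disc 4  [load 600/600]
  200 → disc 5  [load 550/600]
  200 → disc 6  [load 550/600]
  150 → disc 3  [load 600/600]
  150 → disc 7 (new)  [load 150/600]
  100 → disc 1  [load 600/600]
7 discs opened.

7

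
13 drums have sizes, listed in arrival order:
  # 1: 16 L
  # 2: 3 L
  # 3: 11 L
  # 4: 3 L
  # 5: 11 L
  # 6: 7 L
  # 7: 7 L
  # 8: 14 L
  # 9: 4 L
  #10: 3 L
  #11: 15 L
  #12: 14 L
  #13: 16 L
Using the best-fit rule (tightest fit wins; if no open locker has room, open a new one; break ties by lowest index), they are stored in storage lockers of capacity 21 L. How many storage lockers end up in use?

7

  16 → locker 1 (new)  [load 16/21]
  3 → locker 1  [load 19/21]
  11 → locker 2 (new)  [load 11/21]
  3 → locker 2  [load 14/21]
  11 → locker 3 (new)  [load 11/21]
  7 → locker 2  [load 21/21]
  7 → locker 3  [load 18/21]
  14 → locker 4 (new)  [load 14/21]
  4 → locker 4  [load 18/21]
  3 → locker 3  [load 21/21]
  15 → locker 5 (new)  [load 15/21]
  14 → locker 6 (new)  [load 14/21]
  16 → locker 7 (new)  [load 16/21]
7 storage lockers opened.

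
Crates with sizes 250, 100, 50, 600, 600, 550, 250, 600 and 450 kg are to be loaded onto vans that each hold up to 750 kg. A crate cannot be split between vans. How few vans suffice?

6

Total = 600 + 600 + 600 + 550 + 450 + 250 + 250 + 100 + 50 = 3450 kg.
Lower bound: ⌈3450/750⌉ = 5 vans.
A packing using 6 vans:
  van 1: 600 + 100 + 50 = 750
  van 2: 600 = 600
  van 3: 600 = 600
  van 4: 550 = 550
  van 5: 450 + 250 = 700
  van 6: 250 = 250
No arrangement into 5 vans stays within capacity, so 6 is optimal.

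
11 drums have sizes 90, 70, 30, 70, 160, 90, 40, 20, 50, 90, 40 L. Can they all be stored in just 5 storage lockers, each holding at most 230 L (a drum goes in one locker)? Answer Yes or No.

Yes

A valid assignment using 4 storage lockers:
  locker 1: 160 + 70 = 230
  locker 2: 90 + 90 + 50 = 230
  locker 3: 90 + 70 + 40 + 30 = 230
  locker 4: 40 + 20 = 60
That uses only 4 ≤ 5, so 5 storage lockers are enough.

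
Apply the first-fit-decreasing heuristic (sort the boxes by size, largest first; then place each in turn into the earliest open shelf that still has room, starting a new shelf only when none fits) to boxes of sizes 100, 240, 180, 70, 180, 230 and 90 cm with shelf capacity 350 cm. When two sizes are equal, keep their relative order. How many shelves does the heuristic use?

4

Sorted descending: 240, 230, 180, 180, 100, 90, 70.
  240 → shelf 1 (new)  [load 240/350]
  230 → shelf 2 (new)  [load 230/350]
  180 → shelf 3 (new)  [load 180/350]
  180 → shelf 4 (new)  [load 180/350]
  100 → shelf 1  [load 340/350]
  90 → shelf 2  [load 320/350]
  70 → shelf 3  [load 250/350]
4 shelves opened.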